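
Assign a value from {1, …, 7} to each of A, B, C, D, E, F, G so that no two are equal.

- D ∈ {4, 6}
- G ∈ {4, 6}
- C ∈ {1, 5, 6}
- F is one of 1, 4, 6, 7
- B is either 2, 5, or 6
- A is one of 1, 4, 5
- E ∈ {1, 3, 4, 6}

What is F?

The 7 variables together cover exactly {1, 2, 3, 4, 5, 6, 7} — 7 values for 7 variables — and 2 appears only in B's list, so B = 2.
The 6 still-open variables draw from only 6 values {1, 3, 4, 5, 6, 7}, so each is used; only E can be 3, hence E = 3.
The 5 still-open variables together cover exactly {1, 4, 5, 6, 7} — 5 values for 5 variables — and 7 appears only in F's list, so F = 7.

7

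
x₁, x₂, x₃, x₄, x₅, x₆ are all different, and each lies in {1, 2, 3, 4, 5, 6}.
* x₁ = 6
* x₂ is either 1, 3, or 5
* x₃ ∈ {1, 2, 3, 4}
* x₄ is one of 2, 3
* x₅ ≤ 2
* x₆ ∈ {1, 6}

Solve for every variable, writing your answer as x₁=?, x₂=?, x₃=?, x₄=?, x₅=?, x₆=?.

x₁=6, x₂=5, x₃=4, x₄=3, x₅=2, x₆=1

x₁ must be 6 (only option left). Remove 6 from x₆.
x₆ must be 1 (only option left). So x₂, x₃, x₅ can't be 1.
x₅ has just one choice, so x₅ = 2. Strike 2 from x₃, x₄.
That leaves x₄ = 3. Remove 3 from x₂, x₃.
x₂ must be 5 (only option left).
x₃ must be 4 (only option left).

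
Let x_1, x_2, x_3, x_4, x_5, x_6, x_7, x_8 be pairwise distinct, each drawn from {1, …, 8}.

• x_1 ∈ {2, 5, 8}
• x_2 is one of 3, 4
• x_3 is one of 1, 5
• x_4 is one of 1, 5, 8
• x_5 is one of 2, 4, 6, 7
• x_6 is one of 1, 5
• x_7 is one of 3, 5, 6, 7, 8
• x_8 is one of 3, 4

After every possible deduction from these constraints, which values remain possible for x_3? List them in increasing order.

1, 5

The 2 variables x_2 and x_8 are confined to {3, 4}, which locks those values in; drop them from x_5, x_7.
x_3 and x_6 share exactly the 2 values {1, 5}; by pigeonhole those values go to them, so strike 1, 5 from x_1, x_4, x_7.
That leaves x_4 = 8. Strike 8 from x_1, x_7.
x_1 must be 2 (only option left). Strike 2 from x_5.
No further eliminations apply; x_3 can still be any of 1, 5.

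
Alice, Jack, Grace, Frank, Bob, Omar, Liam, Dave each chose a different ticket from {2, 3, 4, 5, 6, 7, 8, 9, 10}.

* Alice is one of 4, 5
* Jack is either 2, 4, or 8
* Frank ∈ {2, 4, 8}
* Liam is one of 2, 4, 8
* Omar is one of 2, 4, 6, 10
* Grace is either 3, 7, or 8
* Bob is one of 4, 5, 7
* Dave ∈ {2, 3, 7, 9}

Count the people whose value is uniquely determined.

4

Jack, Frank, Liam between them cover only {2, 4, 8} — a naked triple. Remove those values from Alice, Grace, Bob, Omar, Dave.
Alice has just one choice, so Alice = 5. Strike 5 from Bob.
That leaves Bob = 7. Strike 7 from Grace, Dave.
Grace must be 3 (only option left). Remove 3 from Dave.
Dave has just one choice, so Dave = 9.
Determined: Alice=5, Grace=3, Bob=7, Dave=9. The other people each still have more than one consistent value. That makes 4.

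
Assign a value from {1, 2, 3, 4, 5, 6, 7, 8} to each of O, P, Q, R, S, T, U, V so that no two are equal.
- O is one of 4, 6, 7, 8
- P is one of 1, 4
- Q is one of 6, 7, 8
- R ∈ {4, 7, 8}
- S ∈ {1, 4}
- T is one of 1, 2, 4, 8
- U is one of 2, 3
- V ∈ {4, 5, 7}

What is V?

The 8 variables draw from only 8 values {1, 2, 3, 4, 5, 6, 7, 8}, so each is used; only U can be 3, hence U = 3.
The 7 still-open variables draw from only 7 values {1, 2, 4, 5, 6, 7, 8}, so each is used; only T can be 2, hence T = 2.
The 6 still-open variables draw from only 6 values {1, 4, 5, 6, 7, 8}, so each is used; only V can be 5, hence V = 5.

5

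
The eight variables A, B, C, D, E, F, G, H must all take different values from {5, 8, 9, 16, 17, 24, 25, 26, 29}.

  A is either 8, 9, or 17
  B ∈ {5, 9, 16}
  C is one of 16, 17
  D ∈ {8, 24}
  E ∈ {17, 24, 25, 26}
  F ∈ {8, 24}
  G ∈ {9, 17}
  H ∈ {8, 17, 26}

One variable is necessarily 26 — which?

H

The 8 variables draw from only 8 values {5, 8, 9, 16, 17, 24, 25, 26}, so each is used; only B can be 5, hence B = 5.
The 7 still-open variables together cover exactly {8, 9, 16, 17, 24, 25, 26} — 7 values for 7 variables — and 16 appears only in C's list, so C = 16.
The 6 still-open variables together cover exactly {8, 9, 17, 24, 25, 26} — 6 values for 6 variables — and 25 appears only in E's list, so E = 25.
The 5 still-open variables together cover exactly {8, 9, 17, 24, 26} — 5 values for 5 variables — and 26 appears only in H's list, so H = 26.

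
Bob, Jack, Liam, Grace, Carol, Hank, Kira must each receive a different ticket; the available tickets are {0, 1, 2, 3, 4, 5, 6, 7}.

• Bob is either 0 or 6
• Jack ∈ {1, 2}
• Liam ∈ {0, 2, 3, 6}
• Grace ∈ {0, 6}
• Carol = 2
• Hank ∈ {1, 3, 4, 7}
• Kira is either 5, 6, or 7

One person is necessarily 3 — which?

Carol has just one choice, so Carol = 2. So Jack, Liam can't be 2.
Jack has just one choice, so Jack = 1. So Hank can't be 1.
Bob and Grace between them cover only {0, 6} — a naked pair. Remove those values from Liam, Kira.
So 3 goes to Liam.

Liam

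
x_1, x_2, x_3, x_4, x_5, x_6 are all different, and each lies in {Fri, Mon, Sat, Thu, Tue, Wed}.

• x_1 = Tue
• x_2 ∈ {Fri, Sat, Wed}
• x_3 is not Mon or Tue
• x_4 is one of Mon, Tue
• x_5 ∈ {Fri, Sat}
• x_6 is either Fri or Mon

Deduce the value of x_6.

x_1 has just one choice, so x_1 = Tue. Eliminate Tue elsewhere: x_4.
That leaves x_4 = Mon. Strike Mon from x_6.
So x_6 = Fri.

Fri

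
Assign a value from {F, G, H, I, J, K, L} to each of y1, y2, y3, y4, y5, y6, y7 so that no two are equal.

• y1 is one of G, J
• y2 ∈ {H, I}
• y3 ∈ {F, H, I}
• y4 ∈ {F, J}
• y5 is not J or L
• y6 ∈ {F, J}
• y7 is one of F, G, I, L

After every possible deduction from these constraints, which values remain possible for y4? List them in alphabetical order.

F, J

The 7 variables draw from only 7 values {F, G, H, I, J, K, L}, so each is used; only y5 can be K, hence y5 = K.
The 6 still-open variables draw from only 6 values {F, G, H, I, J, L}, so each is used; only y7 can be L, hence y7 = L.
The 5 still-open variables together cover exactly {F, G, H, I, J} — 5 values for 5 variables — and G appears only in y1's list, so y1 = G.
The 2 variables y4 and y6 are confined to {F, J}, which locks those values in; drop them from y3.
No further eliminations apply; y4 can still be any of F, J.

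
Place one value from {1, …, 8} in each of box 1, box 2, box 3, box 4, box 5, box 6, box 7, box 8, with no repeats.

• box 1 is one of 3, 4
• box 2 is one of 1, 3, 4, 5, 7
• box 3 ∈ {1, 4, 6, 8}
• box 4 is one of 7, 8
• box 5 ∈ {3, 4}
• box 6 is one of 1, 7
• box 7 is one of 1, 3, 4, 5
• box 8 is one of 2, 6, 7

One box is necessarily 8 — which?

The 8 variables together cover exactly {1, 2, 3, 4, 5, 6, 7, 8} — 8 values for 8 variables — and 2 appears only in box 8's list, so box 8 = 2.
The 7 still-open variables draw from only 7 values {1, 3, 4, 5, 6, 7, 8}, so each is used; only box 3 can be 6, hence box 3 = 6.
Among the 6 still-open variables, 8 fits only box 4 (and all 6 values in {1, 3, 4, 5, 7, 8} must be used), so box 4 = 8.

box 4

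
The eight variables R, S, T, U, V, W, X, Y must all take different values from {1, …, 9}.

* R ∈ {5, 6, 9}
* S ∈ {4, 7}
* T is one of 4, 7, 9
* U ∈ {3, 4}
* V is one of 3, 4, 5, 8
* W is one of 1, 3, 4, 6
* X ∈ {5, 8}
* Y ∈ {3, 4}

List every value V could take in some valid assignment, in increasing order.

5, 8

The 8 variables draw from only 8 values {1, 3, 4, 5, 6, 7, 8, 9}, so each is used; only W can be 1, hence W = 1.
Among the 7 still-open variables, 6 fits only R (and all 7 values in {3, 4, 5, 6, 7, 8, 9} must be used), so R = 6.
The 6 still-open variables together cover exactly {3, 4, 5, 7, 8, 9} — 6 values for 6 variables — and 9 appears only in T's list, so T = 9.
The 5 still-open variables together cover exactly {3, 4, 5, 7, 8} — 5 values for 5 variables — and 7 appears only in S's list, so S = 7.
U and Y share exactly the 2 values {3, 4}; by pigeonhole those values go to them, so strike 3, 4 from V.
No further eliminations apply; V can still be any of 5, 8.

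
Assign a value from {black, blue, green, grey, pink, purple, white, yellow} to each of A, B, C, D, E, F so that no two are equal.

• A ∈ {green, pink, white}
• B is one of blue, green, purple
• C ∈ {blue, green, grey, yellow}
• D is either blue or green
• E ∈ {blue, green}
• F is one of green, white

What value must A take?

D and E share exactly the 2 values {blue, green}; by pigeonhole those values go to them, so strike blue, green from A, B, C, F.
That leaves B = purple.
F has just one choice, so F = white. Remove white from A.
So A = pink.

pink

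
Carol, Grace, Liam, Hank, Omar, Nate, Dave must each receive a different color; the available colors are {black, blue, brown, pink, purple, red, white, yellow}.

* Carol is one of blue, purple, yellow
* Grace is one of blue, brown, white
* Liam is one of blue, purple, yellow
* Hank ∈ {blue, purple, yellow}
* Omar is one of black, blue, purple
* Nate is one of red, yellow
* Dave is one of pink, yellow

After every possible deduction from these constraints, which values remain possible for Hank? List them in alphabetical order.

The 3 variables Carol, Liam, Hank are confined to {blue, purple, yellow}, which locks those values in; drop them from Grace, Omar, Nate, Dave.
Omar's domain is down to {black}, so Omar = black.
Nate's domain is down to {red}, so Nate = red.
That leaves Dave = pink.
No further eliminations apply; Hank can still be any of blue, purple, yellow.

blue, purple, yellow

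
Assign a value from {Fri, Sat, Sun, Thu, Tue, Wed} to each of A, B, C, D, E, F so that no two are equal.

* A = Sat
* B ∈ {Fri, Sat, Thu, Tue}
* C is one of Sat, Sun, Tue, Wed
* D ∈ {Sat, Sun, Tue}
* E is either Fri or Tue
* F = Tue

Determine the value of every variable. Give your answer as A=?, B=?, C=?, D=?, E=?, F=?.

A=Sat, B=Thu, C=Wed, D=Sun, E=Fri, F=Tue

A must be Sat (only option left). Remove Sat from B, C, D.
F must be Tue (only option left). Strike Tue from B, C, D, E.
That leaves D = Sun. So C can't be Sun.
E has just one choice, so E = Fri. Eliminate Fri elsewhere: B.
B has just one choice, so B = Thu.
That leaves C = Wed.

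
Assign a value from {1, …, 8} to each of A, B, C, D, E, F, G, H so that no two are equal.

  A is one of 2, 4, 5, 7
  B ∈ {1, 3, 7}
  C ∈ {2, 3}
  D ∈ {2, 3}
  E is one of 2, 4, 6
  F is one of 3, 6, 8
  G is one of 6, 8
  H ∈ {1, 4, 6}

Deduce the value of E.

The 8 variables together cover exactly {1, 2, 3, 4, 5, 6, 7, 8} — 8 values for 8 variables — and 5 appears only in A's list, so A = 5.
The 7 still-open variables together cover exactly {1, 2, 3, 4, 6, 7, 8} — 7 values for 7 variables — and 7 appears only in B's list, so B = 7.
Among the 6 still-open variables, 1 fits only H (and all 6 values in {1, 2, 3, 4, 6, 8} must be used), so H = 1.
The 5 still-open variables together cover exactly {2, 3, 4, 6, 8} — 5 values for 5 variables — and 4 appears only in E's list, so E = 4.

4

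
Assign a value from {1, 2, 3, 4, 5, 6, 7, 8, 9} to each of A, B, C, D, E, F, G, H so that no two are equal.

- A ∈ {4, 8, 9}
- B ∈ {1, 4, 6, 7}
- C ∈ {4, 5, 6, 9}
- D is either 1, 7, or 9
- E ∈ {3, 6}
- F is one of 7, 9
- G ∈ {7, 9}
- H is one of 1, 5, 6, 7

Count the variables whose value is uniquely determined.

3

The 8 variables together cover exactly {1, 3, 4, 5, 6, 7, 8, 9} — 8 values for 8 variables — and 3 appears only in E's list, so E = 3.
The 7 still-open variables together cover exactly {1, 4, 5, 6, 7, 8, 9} — 7 values for 7 variables — and 8 appears only in A's list, so A = 8.
F and G between them cover only {7, 9} — a naked pair. Remove those values from B, C, D, H.
That leaves D = 1. Eliminate 1 elsewhere: B, H.
Determined: A=8, D=1, E=3. The other variables each still have more than one consistent value. That makes 3.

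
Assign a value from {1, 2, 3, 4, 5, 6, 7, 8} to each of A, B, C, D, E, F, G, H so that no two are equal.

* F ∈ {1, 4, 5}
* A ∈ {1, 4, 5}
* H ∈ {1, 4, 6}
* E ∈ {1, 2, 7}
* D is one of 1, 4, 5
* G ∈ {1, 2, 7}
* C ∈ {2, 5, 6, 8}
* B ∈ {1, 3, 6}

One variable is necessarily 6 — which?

H

The 8 variables draw from only 8 values {1, 2, 3, 4, 5, 6, 7, 8}, so each is used; only B can be 3, hence B = 3.
Among the 7 still-open variables, 8 fits only C (and all 7 values in {1, 2, 4, 5, 6, 7, 8} must be used), so C = 8.
Among the 6 still-open variables, 6 fits only H (and all 6 values in {1, 2, 4, 5, 6, 7} must be used), so H = 6.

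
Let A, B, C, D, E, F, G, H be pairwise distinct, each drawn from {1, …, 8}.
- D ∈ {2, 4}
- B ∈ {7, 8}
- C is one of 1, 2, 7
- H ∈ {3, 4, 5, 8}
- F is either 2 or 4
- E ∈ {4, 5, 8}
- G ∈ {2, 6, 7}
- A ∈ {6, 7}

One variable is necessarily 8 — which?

B

Among the 8 variables, 1 fits only C (and all 8 values in {1, 2, 3, 4, 5, 6, 7, 8} must be used), so C = 1.
The 7 still-open variables together cover exactly {2, 3, 4, 5, 6, 7, 8} — 7 values for 7 variables — and 3 appears only in H's list, so H = 3.
The 6 still-open variables draw from only 6 values {2, 4, 5, 6, 7, 8}, so each is used; only E can be 5, hence E = 5.
The 5 still-open variables together cover exactly {2, 4, 6, 7, 8} — 5 values for 5 variables — and 8 appears only in B's list, so B = 8.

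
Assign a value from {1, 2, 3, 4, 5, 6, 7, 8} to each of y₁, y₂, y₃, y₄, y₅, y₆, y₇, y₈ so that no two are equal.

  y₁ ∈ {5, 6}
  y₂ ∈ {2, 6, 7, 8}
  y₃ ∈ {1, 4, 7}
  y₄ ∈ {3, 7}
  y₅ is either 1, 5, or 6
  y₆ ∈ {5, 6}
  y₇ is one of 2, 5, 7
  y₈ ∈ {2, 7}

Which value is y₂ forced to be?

Among the 8 variables, 3 fits only y₄ (and all 8 values in {1, 2, 3, 4, 5, 6, 7, 8} must be used), so y₄ = 3.
The 7 still-open variables draw from only 7 values {1, 2, 4, 5, 6, 7, 8}, so each is used; only y₃ can be 4, hence y₃ = 4.
Among the 6 still-open variables, 1 fits only y₅ (and all 6 values in {1, 2, 5, 6, 7, 8} must be used), so y₅ = 1.
The 5 still-open variables together cover exactly {2, 5, 6, 7, 8} — 5 values for 5 variables — and 8 appears only in y₂'s list, so y₂ = 8.

8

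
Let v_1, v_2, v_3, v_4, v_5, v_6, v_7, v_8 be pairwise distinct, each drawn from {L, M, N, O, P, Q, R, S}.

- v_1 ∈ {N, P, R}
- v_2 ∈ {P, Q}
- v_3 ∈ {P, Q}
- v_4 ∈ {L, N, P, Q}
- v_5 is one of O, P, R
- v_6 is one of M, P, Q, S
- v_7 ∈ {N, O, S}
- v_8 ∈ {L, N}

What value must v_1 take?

R

The 8 variables draw from only 8 values {L, M, N, O, P, Q, R, S}, so each is used; only v_6 can be M, hence v_6 = M.
The 7 still-open variables together cover exactly {L, N, O, P, Q, R, S} — 7 values for 7 variables — and S appears only in v_7's list, so v_7 = S.
The 6 still-open variables together cover exactly {L, N, O, P, Q, R} — 6 values for 6 variables — and O appears only in v_5's list, so v_5 = O.
The 5 still-open variables draw from only 5 values {L, N, P, Q, R}, so each is used; only v_1 can be R, hence v_1 = R.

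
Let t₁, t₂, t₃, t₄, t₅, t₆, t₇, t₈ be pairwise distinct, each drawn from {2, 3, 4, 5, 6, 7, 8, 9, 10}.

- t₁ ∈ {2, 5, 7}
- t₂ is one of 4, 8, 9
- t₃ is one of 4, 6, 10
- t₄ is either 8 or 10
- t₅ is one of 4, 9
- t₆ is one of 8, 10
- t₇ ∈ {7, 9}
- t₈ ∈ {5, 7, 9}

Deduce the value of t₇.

7

The 8 variables together cover exactly {2, 4, 5, 6, 7, 8, 9, 10} — 8 values for 8 variables — and 2 appears only in t₁'s list, so t₁ = 2.
The 7 still-open variables draw from only 7 values {4, 5, 6, 7, 8, 9, 10}, so each is used; only t₈ can be 5, hence t₈ = 5.
The 6 still-open variables together cover exactly {4, 6, 7, 8, 9, 10} — 6 values for 6 variables — and 6 appears only in t₃'s list, so t₃ = 6.
Among the 5 still-open variables, 7 fits only t₇ (and all 5 values in {4, 7, 8, 9, 10} must be used), so t₇ = 7.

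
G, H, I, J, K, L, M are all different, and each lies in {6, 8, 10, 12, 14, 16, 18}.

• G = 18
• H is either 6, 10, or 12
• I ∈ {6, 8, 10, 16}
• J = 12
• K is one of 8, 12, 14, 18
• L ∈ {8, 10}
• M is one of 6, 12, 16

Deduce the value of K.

G must be 18 (only option left). Strike 18 from K.
That leaves J = 12. So H, K, M can't be 12.
Among the 5 still-open variables, 14 fits only K (and all 5 values in {6, 8, 10, 14, 16} must be used), so K = 14.

14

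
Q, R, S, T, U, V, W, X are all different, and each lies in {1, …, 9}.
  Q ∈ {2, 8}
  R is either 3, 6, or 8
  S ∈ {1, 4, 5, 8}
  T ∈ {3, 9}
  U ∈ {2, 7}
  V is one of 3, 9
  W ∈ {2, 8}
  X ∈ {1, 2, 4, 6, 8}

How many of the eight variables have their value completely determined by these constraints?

Q and W between them cover only {2, 8} — a naked pair. Remove those values from R, S, U, X.
U must be 7 (only option left).
T and V between them cover only {3, 9} — a naked pair. Remove those values from R.
That leaves R = 6. Eliminate 6 elsewhere: X.
Determined: R=6, U=7. The other variables each still have more than one consistent value. That makes 2.

2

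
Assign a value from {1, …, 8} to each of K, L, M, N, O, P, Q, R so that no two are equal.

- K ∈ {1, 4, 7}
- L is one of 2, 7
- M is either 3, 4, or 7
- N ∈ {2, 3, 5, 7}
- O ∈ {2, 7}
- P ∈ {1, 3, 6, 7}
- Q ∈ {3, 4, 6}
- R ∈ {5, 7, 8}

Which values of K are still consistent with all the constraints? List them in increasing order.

The 8 variables together cover exactly {1, 2, 3, 4, 5, 6, 7, 8} — 8 values for 8 variables — and 8 appears only in R's list, so R = 8.
The 7 still-open variables draw from only 7 values {1, 2, 3, 4, 5, 6, 7}, so each is used; only N can be 5, hence N = 5.
L and O between them cover only {2, 7} — a naked pair. Remove those values from K, M, P.
No further eliminations apply; K can still be any of 1, 4.

1, 4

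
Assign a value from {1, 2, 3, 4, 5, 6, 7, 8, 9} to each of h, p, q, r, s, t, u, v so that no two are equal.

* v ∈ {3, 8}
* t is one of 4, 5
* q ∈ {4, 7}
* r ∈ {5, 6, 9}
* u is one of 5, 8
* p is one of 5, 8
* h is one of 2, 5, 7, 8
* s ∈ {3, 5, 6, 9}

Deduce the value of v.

Among the 8 variables, 2 fits only h (and all 8 values in {2, 3, 4, 5, 6, 7, 8, 9} must be used), so h = 2.
The 7 still-open variables together cover exactly {3, 4, 5, 6, 7, 8, 9} — 7 values for 7 variables — and 7 appears only in q's list, so q = 7.
The 6 still-open variables draw from only 6 values {3, 4, 5, 6, 8, 9}, so each is used; only t can be 4, hence t = 4.
p and u between them cover only {5, 8} — a naked pair. Remove those values from r, s, v.
So v = 3.

3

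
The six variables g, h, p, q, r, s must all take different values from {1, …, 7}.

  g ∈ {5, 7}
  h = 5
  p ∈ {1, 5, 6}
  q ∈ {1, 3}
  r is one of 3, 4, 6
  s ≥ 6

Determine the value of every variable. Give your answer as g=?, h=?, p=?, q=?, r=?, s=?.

h has just one choice, so h = 5. Remove 5 from g, p.
g has just one choice, so g = 7. Strike 7 from s.
s's domain is down to {6}, so s = 6. So p, r can't be 6.
p has just one choice, so p = 1. Strike 1 from q.
q's domain is down to {3}, so q = 3. Eliminate 3 elsewhere: r.
r's domain is down to {4}, so r = 4.

g=7, h=5, p=1, q=3, r=4, s=6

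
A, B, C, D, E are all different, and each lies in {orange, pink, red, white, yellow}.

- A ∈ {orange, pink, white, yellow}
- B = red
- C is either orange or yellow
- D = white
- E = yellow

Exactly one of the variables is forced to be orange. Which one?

B has just one choice, so B = red.
D must be white (only option left). Strike white from A.
That leaves E = yellow. So A, C can't be yellow.
So orange goes to C.

C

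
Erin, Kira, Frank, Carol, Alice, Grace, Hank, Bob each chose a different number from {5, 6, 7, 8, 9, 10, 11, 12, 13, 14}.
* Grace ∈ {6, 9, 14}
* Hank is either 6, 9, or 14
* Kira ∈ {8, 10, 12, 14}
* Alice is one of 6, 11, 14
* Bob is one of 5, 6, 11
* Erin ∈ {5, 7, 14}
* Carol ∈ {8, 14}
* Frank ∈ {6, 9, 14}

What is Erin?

Frank, Grace, Hank share exactly the 3 values {6, 9, 14}; by pigeonhole those values go to them, so strike 6, 9, 14 from Erin, Kira, Carol, Alice, Bob.
That leaves Carol = 8. Remove 8 from Kira.
That leaves Alice = 11. Remove 11 from Bob.
Bob must be 5 (only option left). So Erin can't be 5.
So Erin = 7.

7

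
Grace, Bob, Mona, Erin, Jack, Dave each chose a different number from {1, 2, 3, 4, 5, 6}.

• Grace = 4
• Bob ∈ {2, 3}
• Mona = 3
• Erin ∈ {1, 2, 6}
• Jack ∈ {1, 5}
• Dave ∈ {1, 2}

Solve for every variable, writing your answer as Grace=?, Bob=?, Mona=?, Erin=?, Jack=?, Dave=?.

Grace has just one choice, so Grace = 4.
Mona's domain is down to {3}, so Mona = 3. Strike 3 from Bob.
That leaves Bob = 2. Eliminate 2 elsewhere: Erin, Dave.
Dave has just one choice, so Dave = 1. Eliminate 1 elsewhere: Erin, Jack.
Erin must be 6 (only option left).
That leaves Jack = 5.

Grace=4, Bob=2, Mona=3, Erin=6, Jack=5, Dave=1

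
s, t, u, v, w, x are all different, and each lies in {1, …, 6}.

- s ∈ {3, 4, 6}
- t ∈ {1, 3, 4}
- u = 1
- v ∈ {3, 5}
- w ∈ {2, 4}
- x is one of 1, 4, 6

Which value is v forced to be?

5

u must be 1 (only option left). Eliminate 1 elsewhere: t, x.
The 5 still-open variables together cover exactly {2, 3, 4, 5, 6} — 5 values for 5 variables — and 2 appears only in w's list, so w = 2.
The 4 still-open variables draw from only 4 values {3, 4, 5, 6}, so each is used; only v can be 5, hence v = 5.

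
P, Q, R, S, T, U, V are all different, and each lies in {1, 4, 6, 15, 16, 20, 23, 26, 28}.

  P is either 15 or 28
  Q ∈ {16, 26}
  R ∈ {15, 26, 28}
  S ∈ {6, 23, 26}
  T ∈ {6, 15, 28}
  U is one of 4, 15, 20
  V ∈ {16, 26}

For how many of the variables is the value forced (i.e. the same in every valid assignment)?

2

Q and V between them cover only {16, 26} — a naked pair. Remove those values from R, S.
The 2 variables P and R are confined to {15, 28}, which locks those values in; drop them from T, U.
T's domain is down to {6}, so T = 6. Remove 6 from S.
S must be 23 (only option left).
Determined: S=23, T=6. The other variables each still have more than one consistent value. That makes 2.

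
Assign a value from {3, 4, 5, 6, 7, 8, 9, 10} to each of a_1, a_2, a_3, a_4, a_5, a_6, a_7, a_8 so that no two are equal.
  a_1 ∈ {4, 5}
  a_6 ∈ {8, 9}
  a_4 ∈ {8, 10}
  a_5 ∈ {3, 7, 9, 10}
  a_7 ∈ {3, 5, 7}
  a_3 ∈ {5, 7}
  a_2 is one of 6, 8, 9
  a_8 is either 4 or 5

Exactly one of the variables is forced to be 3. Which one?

The 8 variables together cover exactly {3, 4, 5, 6, 7, 8, 9, 10} — 8 values for 8 variables — and 6 appears only in a_2's list, so a_2 = 6.
a_1 and a_8 share exactly the 2 values {4, 5}; by pigeonhole those values go to them, so strike 4, 5 from a_3, a_7.
a_3 must be 7 (only option left). Strike 7 from a_5, a_7.
So 3 goes to a_7.

a_7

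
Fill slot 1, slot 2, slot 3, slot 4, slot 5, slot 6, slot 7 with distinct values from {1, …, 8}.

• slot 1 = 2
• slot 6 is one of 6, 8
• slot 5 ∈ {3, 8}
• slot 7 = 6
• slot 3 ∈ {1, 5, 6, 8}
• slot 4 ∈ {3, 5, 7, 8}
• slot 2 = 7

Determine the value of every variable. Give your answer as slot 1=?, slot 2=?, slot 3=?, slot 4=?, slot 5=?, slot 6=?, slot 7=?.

slot 1 must be 2 (only option left).
slot 2 must be 7 (only option left). So slot 4 can't be 7.
slot 7 must be 6 (only option left). So slot 3, slot 6 can't be 6.
slot 6's domain is down to {8}, so slot 6 = 8. Remove 8 from slot 3, slot 4, slot 5.
slot 5 has just one choice, so slot 5 = 3. So slot 4 can't be 3.
slot 4 must be 5 (only option left). So slot 3 can't be 5.
slot 3's domain is down to {1}, so slot 3 = 1.

slot 1=2, slot 2=7, slot 3=1, slot 4=5, slot 5=3, slot 6=8, slot 7=6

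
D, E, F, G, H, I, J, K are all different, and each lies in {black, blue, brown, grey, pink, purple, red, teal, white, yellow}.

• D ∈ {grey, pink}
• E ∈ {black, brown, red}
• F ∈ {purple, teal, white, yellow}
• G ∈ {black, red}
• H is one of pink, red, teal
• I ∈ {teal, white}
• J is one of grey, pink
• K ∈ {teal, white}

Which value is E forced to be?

D and J between them cover only {grey, pink} — a naked pair. Remove those values from H.
I and K between them cover only {teal, white} — a naked pair. Remove those values from F, H.
H has just one choice, so H = red. Remove red from E, G.
That leaves G = black. Remove black from E.
So E = brown.

brown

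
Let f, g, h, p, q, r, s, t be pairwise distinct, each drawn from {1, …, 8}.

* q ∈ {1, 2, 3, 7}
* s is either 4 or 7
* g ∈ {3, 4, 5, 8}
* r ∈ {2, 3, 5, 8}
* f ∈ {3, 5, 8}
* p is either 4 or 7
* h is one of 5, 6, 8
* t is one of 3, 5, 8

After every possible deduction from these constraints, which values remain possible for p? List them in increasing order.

Among the 8 variables, 1 fits only q (and all 8 values in {1, 2, 3, 4, 5, 6, 7, 8} must be used), so q = 1.
The 7 still-open variables together cover exactly {2, 3, 4, 5, 6, 7, 8} — 7 values for 7 variables — and 2 appears only in r's list, so r = 2.
The 6 still-open variables together cover exactly {3, 4, 5, 6, 7, 8} — 6 values for 6 variables — and 6 appears only in h's list, so h = 6.
p and s between them cover only {4, 7} — a naked pair. Remove those values from g.
No further eliminations apply; p can still be any of 4, 7.

4, 7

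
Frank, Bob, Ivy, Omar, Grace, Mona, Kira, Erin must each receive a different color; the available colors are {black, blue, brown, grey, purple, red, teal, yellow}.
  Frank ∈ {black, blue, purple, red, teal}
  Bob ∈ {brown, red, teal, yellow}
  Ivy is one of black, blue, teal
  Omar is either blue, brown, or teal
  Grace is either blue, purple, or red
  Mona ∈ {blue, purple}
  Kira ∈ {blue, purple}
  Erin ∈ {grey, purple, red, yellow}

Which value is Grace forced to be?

The 8 variables together cover exactly {black, blue, brown, grey, purple, red, teal, yellow} — 8 values for 8 variables — and grey appears only in Erin's list, so Erin = grey.
The 7 still-open variables draw from only 7 values {black, blue, brown, purple, red, teal, yellow}, so each is used; only Bob can be yellow, hence Bob = yellow.
The 6 still-open variables draw from only 6 values {black, blue, brown, purple, red, teal}, so each is used; only Omar can be brown, hence Omar = brown.
The 2 variables Mona and Kira are confined to {blue, purple}, which locks those values in; drop them from Frank, Ivy, Grace.
So Grace = red.

red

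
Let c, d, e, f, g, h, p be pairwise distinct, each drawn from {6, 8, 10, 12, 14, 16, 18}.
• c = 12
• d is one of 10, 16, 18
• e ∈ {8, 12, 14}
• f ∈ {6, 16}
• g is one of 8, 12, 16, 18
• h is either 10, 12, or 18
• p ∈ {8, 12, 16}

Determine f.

c must be 12 (only option left). Remove 12 from e, g, h, p.
The 6 still-open variables together cover exactly {6, 8, 10, 14, 16, 18} — 6 values for 6 variables — and 6 appears only in f's list, so f = 6.

6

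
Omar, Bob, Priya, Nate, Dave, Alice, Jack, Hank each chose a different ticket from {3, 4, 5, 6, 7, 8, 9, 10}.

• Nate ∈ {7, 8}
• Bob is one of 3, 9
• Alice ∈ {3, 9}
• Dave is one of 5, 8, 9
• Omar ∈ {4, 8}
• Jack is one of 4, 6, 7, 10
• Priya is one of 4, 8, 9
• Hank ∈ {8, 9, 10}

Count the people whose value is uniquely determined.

4

The 8 variables draw from only 8 values {3, 4, 5, 6, 7, 8, 9, 10}, so each is used; only Dave can be 5, hence Dave = 5.
The 7 still-open variables together cover exactly {3, 4, 6, 7, 8, 9, 10} — 7 values for 7 variables — and 6 appears only in Jack's list, so Jack = 6.
The 6 still-open variables draw from only 6 values {3, 4, 7, 8, 9, 10}, so each is used; only Nate can be 7, hence Nate = 7.
The 5 still-open variables draw from only 5 values {3, 4, 8, 9, 10}, so each is used; only Hank can be 10, hence Hank = 10.
Bob and Alice share exactly the 2 values {3, 9}; by pigeonhole those values go to them, so strike 3, 9 from Priya.
Determined: Nate=7, Dave=5, Jack=6, Hank=10. The other people each still have more than one consistent value. That makes 4.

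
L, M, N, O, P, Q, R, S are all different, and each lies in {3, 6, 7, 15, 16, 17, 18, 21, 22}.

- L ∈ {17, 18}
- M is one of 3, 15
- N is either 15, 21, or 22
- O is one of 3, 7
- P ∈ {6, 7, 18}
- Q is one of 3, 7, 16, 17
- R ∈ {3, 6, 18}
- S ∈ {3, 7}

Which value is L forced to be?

17

The 2 variables O and S are confined to {3, 7}, which locks those values in; drop them from M, P, Q, R.
M must be 15 (only option left). Strike 15 from N.
The 2 variables P and R are confined to {6, 18}, which locks those values in; drop them from L.
So L = 17.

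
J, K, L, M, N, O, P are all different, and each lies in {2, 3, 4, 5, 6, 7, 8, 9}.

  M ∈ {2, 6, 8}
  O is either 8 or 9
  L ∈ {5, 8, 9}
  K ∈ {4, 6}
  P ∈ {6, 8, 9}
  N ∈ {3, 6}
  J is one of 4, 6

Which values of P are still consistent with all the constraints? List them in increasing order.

8, 9

The 7 variables together cover exactly {2, 3, 4, 5, 6, 8, 9} — 7 values for 7 variables — and 2 appears only in M's list, so M = 2.
The 6 still-open variables together cover exactly {3, 4, 5, 6, 8, 9} — 6 values for 6 variables — and 3 appears only in N's list, so N = 3.
The 5 still-open variables together cover exactly {4, 5, 6, 8, 9} — 5 values for 5 variables — and 5 appears only in L's list, so L = 5.
The 2 variables J and K are confined to {4, 6}, which locks those values in; drop them from P.
No further eliminations apply; P can still be any of 8, 9.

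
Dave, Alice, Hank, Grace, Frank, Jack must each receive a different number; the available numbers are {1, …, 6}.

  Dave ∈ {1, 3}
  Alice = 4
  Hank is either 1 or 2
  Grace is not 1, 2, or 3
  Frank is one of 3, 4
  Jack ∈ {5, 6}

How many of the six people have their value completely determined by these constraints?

Alice has just one choice, so Alice = 4. Strike 4 from Grace, Frank.
Frank must be 3 (only option left). Strike 3 from Dave.
Dave's domain is down to {1}, so Dave = 1. Eliminate 1 elsewhere: Hank.
Hank's domain is down to {2}, so Hank = 2.
Determined: Dave=1, Alice=4, Hank=2, Frank=3. The other people each still have more than one consistent value. That makes 4.

4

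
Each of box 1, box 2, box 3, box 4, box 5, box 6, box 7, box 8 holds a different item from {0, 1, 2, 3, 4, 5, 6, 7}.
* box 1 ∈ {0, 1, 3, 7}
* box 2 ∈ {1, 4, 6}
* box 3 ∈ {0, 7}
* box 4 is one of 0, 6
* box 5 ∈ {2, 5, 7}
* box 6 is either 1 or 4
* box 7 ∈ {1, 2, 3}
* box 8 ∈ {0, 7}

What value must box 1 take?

Among the 8 variables, 5 fits only box 5 (and all 8 values in {0, 1, 2, 3, 4, 5, 6, 7} must be used), so box 5 = 5.
The 7 still-open variables together cover exactly {0, 1, 2, 3, 4, 6, 7} — 7 values for 7 variables — and 2 appears only in box 7's list, so box 7 = 2.
The 6 still-open variables together cover exactly {0, 1, 3, 4, 6, 7} — 6 values for 6 variables — and 3 appears only in box 1's list, so box 1 = 3.

3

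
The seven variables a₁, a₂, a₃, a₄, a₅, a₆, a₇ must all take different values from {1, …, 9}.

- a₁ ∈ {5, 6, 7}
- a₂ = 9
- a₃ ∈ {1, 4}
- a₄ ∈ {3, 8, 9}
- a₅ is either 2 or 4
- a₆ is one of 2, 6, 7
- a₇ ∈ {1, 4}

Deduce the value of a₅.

2

a₂ has just one choice, so a₂ = 9. Eliminate 9 elsewhere: a₄.
a₃ and a₇ between them cover only {1, 4} — a naked pair. Remove those values from a₅.
So a₅ = 2.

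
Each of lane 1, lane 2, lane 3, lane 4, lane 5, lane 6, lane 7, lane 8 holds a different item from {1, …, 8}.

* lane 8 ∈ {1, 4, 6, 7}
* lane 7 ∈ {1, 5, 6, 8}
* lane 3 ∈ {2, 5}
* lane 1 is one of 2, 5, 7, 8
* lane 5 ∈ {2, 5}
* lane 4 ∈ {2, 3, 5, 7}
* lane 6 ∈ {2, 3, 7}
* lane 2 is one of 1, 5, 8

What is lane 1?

8

The 8 variables draw from only 8 values {1, 2, 3, 4, 5, 6, 7, 8}, so each is used; only lane 8 can be 4, hence lane 8 = 4.
Among the 7 still-open variables, 6 fits only lane 7 (and all 7 values in {1, 2, 3, 5, 6, 7, 8} must be used), so lane 7 = 6.
The 6 still-open variables together cover exactly {1, 2, 3, 5, 7, 8} — 6 values for 6 variables — and 1 appears only in lane 2's list, so lane 2 = 1.
The 5 still-open variables together cover exactly {2, 3, 5, 7, 8} — 5 values for 5 variables — and 8 appears only in lane 1's list, so lane 1 = 8.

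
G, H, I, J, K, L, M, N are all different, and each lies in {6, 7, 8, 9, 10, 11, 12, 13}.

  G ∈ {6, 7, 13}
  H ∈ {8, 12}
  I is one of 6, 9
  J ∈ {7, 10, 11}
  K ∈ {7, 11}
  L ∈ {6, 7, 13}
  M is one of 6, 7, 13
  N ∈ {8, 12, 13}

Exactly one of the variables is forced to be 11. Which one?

The 8 variables together cover exactly {6, 7, 8, 9, 10, 11, 12, 13} — 8 values for 8 variables — and 9 appears only in I's list, so I = 9.
Among the 7 still-open variables, 10 fits only J (and all 7 values in {6, 7, 8, 10, 11, 12, 13} must be used), so J = 10.
The 6 still-open variables together cover exactly {6, 7, 8, 11, 12, 13} — 6 values for 6 variables — and 11 appears only in K's list, so K = 11.

K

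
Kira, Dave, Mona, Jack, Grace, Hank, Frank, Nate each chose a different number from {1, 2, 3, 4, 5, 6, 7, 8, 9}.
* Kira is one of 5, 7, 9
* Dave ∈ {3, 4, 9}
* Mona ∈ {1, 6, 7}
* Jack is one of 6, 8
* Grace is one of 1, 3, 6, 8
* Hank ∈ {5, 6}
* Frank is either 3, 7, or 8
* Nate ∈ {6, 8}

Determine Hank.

The 8 variables together cover exactly {1, 3, 4, 5, 6, 7, 8, 9} — 8 values for 8 variables — and 4 appears only in Dave's list, so Dave = 4.
The 7 still-open variables together cover exactly {1, 3, 5, 6, 7, 8, 9} — 7 values for 7 variables — and 9 appears only in Kira's list, so Kira = 9.
The 6 still-open variables draw from only 6 values {1, 3, 5, 6, 7, 8}, so each is used; only Hank can be 5, hence Hank = 5.

5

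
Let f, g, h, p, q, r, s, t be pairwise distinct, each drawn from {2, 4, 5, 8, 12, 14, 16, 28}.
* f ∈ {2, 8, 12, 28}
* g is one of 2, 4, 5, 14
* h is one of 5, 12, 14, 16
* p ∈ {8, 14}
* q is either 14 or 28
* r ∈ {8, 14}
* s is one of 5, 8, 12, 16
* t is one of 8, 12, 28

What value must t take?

12

The 8 variables draw from only 8 values {2, 4, 5, 8, 12, 14, 16, 28}, so each is used; only g can be 4, hence g = 4.
The 7 still-open variables draw from only 7 values {2, 5, 8, 12, 14, 16, 28}, so each is used; only f can be 2, hence f = 2.
p and r share exactly the 2 values {8, 14}; by pigeonhole those values go to them, so strike 8, 14 from h, q, s, t.
q has just one choice, so q = 28. So t can't be 28.
So t = 12.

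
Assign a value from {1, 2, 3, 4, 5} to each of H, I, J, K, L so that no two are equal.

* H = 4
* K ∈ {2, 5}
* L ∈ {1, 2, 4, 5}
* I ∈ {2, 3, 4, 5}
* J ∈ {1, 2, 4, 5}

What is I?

H has just one choice, so H = 4. Remove 4 from I, J, L.
The 4 still-open variables together cover exactly {1, 2, 3, 5} — 4 values for 4 variables — and 3 appears only in I's list, so I = 3.

3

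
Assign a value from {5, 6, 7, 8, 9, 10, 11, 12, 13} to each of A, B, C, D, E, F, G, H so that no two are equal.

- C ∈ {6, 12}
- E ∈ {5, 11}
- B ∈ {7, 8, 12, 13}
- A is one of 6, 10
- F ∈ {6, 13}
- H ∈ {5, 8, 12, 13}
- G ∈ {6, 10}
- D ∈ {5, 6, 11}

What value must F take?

The 8 variables draw from only 8 values {5, 6, 7, 8, 10, 11, 12, 13}, so each is used; only B can be 7, hence B = 7.
The 7 still-open variables together cover exactly {5, 6, 8, 10, 11, 12, 13} — 7 values for 7 variables — and 8 appears only in H's list, so H = 8.
Among the 6 still-open variables, 12 fits only C (and all 6 values in {5, 6, 10, 11, 12, 13} must be used), so C = 12.
The 5 still-open variables draw from only 5 values {5, 6, 10, 11, 13}, so each is used; only F can be 13, hence F = 13.

13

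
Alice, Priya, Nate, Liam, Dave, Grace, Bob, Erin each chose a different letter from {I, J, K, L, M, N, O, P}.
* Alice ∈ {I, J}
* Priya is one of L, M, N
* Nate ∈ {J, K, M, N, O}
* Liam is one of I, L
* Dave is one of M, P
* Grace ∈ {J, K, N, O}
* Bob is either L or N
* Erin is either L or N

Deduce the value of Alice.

J

The 8 variables draw from only 8 values {I, J, K, L, M, N, O, P}, so each is used; only Dave can be P, hence Dave = P.
Bob and Erin share exactly the 2 values {L, N}; by pigeonhole those values go to them, so strike L, N from Priya, Nate, Liam, Grace.
Priya has just one choice, so Priya = M. So Nate can't be M.
That leaves Liam = I. So Alice can't be I.
So Alice = J.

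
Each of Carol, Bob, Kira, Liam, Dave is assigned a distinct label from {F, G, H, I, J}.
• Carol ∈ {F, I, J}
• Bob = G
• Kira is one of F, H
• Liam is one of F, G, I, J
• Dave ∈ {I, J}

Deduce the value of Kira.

Bob's domain is down to {G}, so Bob = G. Remove G from Liam.
The 4 still-open variables together cover exactly {F, H, I, J} — 4 values for 4 variables — and H appears only in Kira's list, so Kira = H.

H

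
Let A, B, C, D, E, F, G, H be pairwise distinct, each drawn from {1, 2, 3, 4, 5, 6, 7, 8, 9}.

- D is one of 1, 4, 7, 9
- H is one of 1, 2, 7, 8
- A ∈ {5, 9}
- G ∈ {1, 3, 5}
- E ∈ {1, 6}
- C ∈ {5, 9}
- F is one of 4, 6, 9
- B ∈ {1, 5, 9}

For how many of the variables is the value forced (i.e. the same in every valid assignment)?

A and C between them cover only {5, 9} — a naked pair. Remove those values from B, D, F, G.
B has just one choice, so B = 1. Strike 1 from D, E, G, H.
E has just one choice, so E = 6. Remove 6 from F.
F must be 4 (only option left). So D can't be 4.
G must be 3 (only option left).
That leaves D = 7. Remove 7 from H.
Determined: B=1, D=7, E=6, F=4, G=3. The other variables each still have more than one consistent value. That makes 5.

5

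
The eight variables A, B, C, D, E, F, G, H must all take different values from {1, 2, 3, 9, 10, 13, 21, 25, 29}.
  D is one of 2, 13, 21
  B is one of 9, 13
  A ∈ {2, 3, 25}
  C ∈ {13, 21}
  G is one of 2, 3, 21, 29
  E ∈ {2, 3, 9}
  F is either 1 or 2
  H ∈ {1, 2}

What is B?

9

The 8 variables together cover exactly {1, 2, 3, 9, 13, 21, 25, 29} — 8 values for 8 variables — and 25 appears only in A's list, so A = 25.
The 7 still-open variables draw from only 7 values {1, 2, 3, 9, 13, 21, 29}, so each is used; only G can be 29, hence G = 29.
The 6 still-open variables draw from only 6 values {1, 2, 3, 9, 13, 21}, so each is used; only E can be 3, hence E = 3.
The 5 still-open variables together cover exactly {1, 2, 9, 13, 21} — 5 values for 5 variables — and 9 appears only in B's list, so B = 9.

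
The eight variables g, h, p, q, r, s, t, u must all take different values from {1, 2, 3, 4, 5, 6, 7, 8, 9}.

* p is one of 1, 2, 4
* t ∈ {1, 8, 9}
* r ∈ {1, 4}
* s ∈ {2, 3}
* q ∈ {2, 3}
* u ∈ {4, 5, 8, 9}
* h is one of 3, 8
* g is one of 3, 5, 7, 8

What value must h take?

8

The 8 variables together cover exactly {1, 2, 3, 4, 5, 7, 8, 9} — 8 values for 8 variables — and 7 appears only in g's list, so g = 7.
The 7 still-open variables together cover exactly {1, 2, 3, 4, 5, 8, 9} — 7 values for 7 variables — and 5 appears only in u's list, so u = 5.
The 6 still-open variables draw from only 6 values {1, 2, 3, 4, 8, 9}, so each is used; only t can be 9, hence t = 9.
The 5 still-open variables together cover exactly {1, 2, 3, 4, 8} — 5 values for 5 variables — and 8 appears only in h's list, so h = 8.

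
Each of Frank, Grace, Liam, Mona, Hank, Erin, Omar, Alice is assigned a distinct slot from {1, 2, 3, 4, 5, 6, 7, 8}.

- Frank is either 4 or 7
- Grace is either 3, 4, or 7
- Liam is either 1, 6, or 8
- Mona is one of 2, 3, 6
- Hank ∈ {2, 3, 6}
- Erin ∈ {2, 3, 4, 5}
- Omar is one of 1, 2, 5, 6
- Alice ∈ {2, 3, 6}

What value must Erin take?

5

The 8 variables together cover exactly {1, 2, 3, 4, 5, 6, 7, 8} — 8 values for 8 variables — and 8 appears only in Liam's list, so Liam = 8.
Among the 7 still-open variables, 1 fits only Omar (and all 7 values in {1, 2, 3, 4, 5, 6, 7} must be used), so Omar = 1.
The 6 still-open variables together cover exactly {2, 3, 4, 5, 6, 7} — 6 values for 6 variables — and 5 appears only in Erin's list, so Erin = 5.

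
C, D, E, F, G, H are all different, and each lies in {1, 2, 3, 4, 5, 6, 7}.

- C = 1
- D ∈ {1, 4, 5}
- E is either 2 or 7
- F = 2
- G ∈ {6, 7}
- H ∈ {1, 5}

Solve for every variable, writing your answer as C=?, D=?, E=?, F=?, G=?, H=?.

C's domain is down to {1}, so C = 1. Remove 1 from D, H.
That leaves F = 2. Strike 2 from E.
H's domain is down to {5}, so H = 5. Strike 5 from D.
D has just one choice, so D = 4.
That leaves E = 7. Eliminate 7 elsewhere: G.
G has just one choice, so G = 6.

C=1, D=4, E=7, F=2, G=6, H=5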